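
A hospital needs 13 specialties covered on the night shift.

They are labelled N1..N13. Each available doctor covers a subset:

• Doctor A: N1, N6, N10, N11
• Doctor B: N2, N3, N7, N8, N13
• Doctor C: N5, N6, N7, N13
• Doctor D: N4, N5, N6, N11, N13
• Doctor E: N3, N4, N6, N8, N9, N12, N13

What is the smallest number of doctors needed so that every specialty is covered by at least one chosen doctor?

4

Take {A, B, D, E}. Their union is {N1, N2, N3, N4, N5, N6, N7, N8, N9, N10, N11, N12, N13}, which is all 13 specialties.
No 3 of the 5 doctors cover everything (all 10 combinations miss at least one specialty), so 4 is optimal.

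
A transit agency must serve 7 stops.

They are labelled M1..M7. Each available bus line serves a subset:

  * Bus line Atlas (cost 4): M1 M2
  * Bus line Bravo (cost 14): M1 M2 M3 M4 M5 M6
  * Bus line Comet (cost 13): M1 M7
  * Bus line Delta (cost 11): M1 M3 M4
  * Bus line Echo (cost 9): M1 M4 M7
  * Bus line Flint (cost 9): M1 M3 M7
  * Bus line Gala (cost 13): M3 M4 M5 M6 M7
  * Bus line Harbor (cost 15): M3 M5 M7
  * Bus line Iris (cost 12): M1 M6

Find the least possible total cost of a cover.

Atlas, Gala together cover every stop (Atlas ∪ Gala = {M1, M2, M3, M4, M5, M6, M7}); total cost 4 + 13 = 17.
No covering selection has total cost below 17.

17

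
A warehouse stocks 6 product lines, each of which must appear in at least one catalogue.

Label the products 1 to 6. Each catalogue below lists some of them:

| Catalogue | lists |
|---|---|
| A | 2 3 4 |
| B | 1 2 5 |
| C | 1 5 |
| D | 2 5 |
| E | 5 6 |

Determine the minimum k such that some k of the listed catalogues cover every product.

3

A and C and E together: A ∪ C ∪ E = {1, 2, 3, 4, 5, 6} — every product is covered.
Only A contains 3, so A is forced; the remaining 3 products need at least 2 more catalogues (each remaining catalogue adds at most 2) — so at least 3 catalogues are needed, and 3 is optimal.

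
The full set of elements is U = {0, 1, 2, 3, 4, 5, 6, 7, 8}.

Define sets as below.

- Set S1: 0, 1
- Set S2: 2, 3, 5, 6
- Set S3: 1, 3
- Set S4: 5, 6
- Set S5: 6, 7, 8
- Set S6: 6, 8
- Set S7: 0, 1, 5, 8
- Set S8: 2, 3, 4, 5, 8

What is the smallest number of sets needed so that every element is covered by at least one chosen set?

3

S1 and S5 and S8 together: S1 ∪ S5 ∪ S8 = {0, 1, 2, 3, 4, 5, 6, 7, 8} — every element is covered.
Only S8 contains 4, so S8 is forced; the remaining 4 elements need at least 2 more sets (each remaining set adds at most 2) — so at least 3 sets are needed, and 3 is optimal.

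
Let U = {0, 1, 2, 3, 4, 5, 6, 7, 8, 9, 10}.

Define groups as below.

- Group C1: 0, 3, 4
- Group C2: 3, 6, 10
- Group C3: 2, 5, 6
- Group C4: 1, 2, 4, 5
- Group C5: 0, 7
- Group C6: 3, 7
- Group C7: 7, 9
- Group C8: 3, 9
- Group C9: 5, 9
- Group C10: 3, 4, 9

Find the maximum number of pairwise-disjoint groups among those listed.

C3, C5, C10 are pairwise disjoint (C3={2,5,6}; C5={0,7}; C10={3,4,9}).
Every remaining group overlaps one of these, and no 4 of the listed groups are pairwise disjoint, so 3 is the maximum.

3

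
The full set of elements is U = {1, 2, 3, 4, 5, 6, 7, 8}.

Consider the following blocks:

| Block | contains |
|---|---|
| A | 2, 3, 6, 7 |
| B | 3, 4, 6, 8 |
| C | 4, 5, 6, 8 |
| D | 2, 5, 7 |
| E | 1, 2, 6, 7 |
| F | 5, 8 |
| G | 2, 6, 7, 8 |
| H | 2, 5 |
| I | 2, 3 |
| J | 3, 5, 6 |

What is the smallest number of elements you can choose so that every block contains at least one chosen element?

Take T = {2, 5, 8}. Each listed block contains at least one of these, so T is a hitting set of size 3.
No choice of 2 elements meets every block, so 3 is the minimum.

3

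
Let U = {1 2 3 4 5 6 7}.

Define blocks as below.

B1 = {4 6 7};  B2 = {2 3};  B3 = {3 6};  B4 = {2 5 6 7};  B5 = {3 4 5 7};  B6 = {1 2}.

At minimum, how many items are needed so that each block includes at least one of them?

H = {2, 3, 6} meets every block (each contains at least one member of H), and |H| = 3.
No choice of 2 items meets every block, so 3 is the minimum.

3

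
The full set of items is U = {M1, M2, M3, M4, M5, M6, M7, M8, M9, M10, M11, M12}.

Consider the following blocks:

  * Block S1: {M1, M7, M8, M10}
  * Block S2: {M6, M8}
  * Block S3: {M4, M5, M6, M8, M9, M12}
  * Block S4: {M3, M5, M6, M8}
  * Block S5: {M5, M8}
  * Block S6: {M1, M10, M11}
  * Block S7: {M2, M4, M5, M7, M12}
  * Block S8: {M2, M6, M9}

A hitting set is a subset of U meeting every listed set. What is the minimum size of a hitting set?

The 3 items {M2, M8, M10} hit every block.
The blocks S5, S6, S8 are pairwise disjoint, so any hitting set needs a separate item for each — at least 3. Hence 3 is optimal.

3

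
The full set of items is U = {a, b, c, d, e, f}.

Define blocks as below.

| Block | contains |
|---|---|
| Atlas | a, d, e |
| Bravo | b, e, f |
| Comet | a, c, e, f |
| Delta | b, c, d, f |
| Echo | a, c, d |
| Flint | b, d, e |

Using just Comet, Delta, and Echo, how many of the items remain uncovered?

Union of Comet, Delta, Echo = {a, b, c, d, e, f} — that's every item, so 0 are uncovered.

0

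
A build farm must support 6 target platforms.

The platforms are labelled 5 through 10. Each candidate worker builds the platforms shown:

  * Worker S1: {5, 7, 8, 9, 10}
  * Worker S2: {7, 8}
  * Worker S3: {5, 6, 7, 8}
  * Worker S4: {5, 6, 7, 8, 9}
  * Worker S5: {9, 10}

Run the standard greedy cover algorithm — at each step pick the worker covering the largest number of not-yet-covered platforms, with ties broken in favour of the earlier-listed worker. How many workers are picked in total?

2

Greedy: pick S1 (covers 5 new) → pick S3 (covers 1 new). Total picks: 2.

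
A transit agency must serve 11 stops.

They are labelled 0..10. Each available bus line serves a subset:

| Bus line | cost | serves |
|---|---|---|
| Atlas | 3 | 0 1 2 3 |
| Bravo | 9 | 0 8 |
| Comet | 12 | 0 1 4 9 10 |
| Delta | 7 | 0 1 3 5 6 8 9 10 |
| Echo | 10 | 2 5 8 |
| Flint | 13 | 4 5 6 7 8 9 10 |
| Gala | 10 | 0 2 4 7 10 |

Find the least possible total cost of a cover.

Atlas, Flint together cover every stop (Atlas ∪ Flint = {0, 1, 2, 3, 4, 5, 6, 7, 8, 9, 10}); total cost 3 + 13 = 16.
The greedy pick Atlas, Delta, Gala costs 20; no covering selection beats 16.

16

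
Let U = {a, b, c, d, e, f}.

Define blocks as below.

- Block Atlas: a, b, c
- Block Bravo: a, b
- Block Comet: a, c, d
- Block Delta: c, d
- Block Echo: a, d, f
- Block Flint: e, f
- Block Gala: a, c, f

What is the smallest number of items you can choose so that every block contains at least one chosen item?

3

Take H = {a, d, f}. Each listed block contains at least one of these, so H is a hitting set of size 3.
The blocks Bravo, Delta, Flint are pairwise disjoint, so any hitting set needs a separate item for each — at least 3. Hence 3 is optimal.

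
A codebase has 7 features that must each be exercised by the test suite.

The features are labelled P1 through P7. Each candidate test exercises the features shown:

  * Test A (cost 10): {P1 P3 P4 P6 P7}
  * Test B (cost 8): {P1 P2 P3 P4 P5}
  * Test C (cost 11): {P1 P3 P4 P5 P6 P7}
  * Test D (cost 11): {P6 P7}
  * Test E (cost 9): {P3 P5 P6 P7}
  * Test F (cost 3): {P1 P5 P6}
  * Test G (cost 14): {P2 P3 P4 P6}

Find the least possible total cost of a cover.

17

B, E together cover every feature (B ∪ E = {P1, P2, P3, P4, P5, P6, P7}); total cost 8 + 9 = 17.
The greedy pick F, B, E costs 20; no covering selection beats 17.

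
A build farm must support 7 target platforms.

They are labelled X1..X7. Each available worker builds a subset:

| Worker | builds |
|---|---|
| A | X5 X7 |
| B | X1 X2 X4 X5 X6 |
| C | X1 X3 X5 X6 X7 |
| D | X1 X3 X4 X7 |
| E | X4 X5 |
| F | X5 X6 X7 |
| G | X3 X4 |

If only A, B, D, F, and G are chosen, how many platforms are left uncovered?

Union of A, B, D, F, G = {X1, X2, X3, X4, X5, X6, X7} — that's every platform, so 0 are uncovered.

0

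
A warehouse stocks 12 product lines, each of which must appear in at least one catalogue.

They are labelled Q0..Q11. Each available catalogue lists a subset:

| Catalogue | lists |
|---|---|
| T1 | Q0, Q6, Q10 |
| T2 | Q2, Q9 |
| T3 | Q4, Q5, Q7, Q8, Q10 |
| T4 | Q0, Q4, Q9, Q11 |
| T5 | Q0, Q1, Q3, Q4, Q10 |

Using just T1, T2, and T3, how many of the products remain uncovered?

3

Union of T1, T2, T3 = {Q0, Q2, Q4, Q5, Q6, Q7, Q8, Q9, Q10}.
Not covered: Q1, Q3, Q11 — 3 products.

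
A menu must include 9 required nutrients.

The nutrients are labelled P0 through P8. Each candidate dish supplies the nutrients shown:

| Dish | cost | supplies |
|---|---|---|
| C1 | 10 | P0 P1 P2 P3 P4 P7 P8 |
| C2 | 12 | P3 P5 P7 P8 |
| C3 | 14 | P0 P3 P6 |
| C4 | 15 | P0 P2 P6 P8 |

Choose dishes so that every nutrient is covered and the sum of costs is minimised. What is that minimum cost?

36

C1, C2, C3 together cover every nutrient (C1 ∪ C2 ∪ C3 = {P0, P1, P2, P3, P4, P5, P6, P7, P8}); total cost 10 + 12 + 14 = 36.
No covering selection has total cost below 36.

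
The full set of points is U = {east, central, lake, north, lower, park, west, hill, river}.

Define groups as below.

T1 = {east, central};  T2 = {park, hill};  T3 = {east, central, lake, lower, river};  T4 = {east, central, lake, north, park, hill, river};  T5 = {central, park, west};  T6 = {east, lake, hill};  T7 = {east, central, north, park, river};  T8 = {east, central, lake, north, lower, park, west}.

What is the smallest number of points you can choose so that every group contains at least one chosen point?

H = {central, hill} meets every group (each contains at least one member of H), and |H| = 2.
The groups T5, T6 are pairwise disjoint, so any hitting set needs a separate point for each — at least 2. Hence 2 is optimal.

2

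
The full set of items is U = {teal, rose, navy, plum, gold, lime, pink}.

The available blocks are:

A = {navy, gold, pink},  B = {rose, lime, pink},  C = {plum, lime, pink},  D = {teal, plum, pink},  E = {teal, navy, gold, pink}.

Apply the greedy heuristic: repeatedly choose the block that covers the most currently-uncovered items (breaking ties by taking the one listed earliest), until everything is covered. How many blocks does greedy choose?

Greedy: pick E (covers 4 new) → pick B (covers 2 new) → pick C (covers 1 new). Total picks: 3.

3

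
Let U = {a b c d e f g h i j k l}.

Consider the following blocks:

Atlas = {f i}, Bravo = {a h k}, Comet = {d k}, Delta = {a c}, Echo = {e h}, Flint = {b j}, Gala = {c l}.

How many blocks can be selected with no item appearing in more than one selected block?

Atlas, Comet, Echo, Flint, Gala are pairwise disjoint (Atlas={f,i}; Comet={d,k}; Echo={e,h}; Flint={b,j}; Gala={c,l}).
Every remaining block overlaps one of these, and no 6 of the listed blocks are pairwise disjoint, so 5 is the maximum.

5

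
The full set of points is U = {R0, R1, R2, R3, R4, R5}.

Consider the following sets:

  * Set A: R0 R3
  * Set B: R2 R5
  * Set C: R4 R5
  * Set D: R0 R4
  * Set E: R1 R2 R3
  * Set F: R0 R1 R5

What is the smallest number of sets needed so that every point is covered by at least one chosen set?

Take {A, C, E}. Their union is {R0, R1, R2, R3, R4, R5}, which is all 6 points.
No 2 of the 6 sets cover everything (all 15 combinations miss at least one point), so 3 is optimal.

3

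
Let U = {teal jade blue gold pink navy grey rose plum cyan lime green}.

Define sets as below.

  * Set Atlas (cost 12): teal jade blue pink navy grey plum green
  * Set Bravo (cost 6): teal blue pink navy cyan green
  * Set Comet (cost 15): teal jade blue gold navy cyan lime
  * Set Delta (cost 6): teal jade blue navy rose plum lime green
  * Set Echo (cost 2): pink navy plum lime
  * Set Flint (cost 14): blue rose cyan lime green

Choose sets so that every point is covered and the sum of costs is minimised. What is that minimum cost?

Atlas, Comet, Delta together cover every point (Atlas ∪ Comet ∪ Delta = {teal, jade, blue, gold, pink, navy, grey, rose, plum, cyan, lime, green}); total cost 12 + 15 + 6 = 33.
The greedy pick Echo, Delta, Bravo, Atlas, Comet costs 41; no covering selection beats 33.

33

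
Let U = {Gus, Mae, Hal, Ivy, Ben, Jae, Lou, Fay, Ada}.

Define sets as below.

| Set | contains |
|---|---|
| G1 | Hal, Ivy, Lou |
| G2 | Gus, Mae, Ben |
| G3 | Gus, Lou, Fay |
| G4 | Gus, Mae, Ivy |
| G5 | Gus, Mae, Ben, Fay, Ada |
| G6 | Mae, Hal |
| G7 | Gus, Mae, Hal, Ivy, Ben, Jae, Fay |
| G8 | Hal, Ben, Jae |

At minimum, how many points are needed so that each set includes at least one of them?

Take H = {Gus, Hal}. Each listed set contains at least one of these, so H is a hitting set of size 2.
The sets G1, G5 are pairwise disjoint, so any hitting set needs a separate point for each — at least 2. Hence 2 is optimal.

2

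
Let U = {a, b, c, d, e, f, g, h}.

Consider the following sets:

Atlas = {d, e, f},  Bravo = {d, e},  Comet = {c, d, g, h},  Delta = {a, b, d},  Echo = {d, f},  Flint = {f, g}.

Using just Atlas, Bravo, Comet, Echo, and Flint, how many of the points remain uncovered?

Union of Atlas, Bravo, Comet, Echo, Flint = {c, d, e, f, g, h}.
Not covered: a, b — 2 points.

2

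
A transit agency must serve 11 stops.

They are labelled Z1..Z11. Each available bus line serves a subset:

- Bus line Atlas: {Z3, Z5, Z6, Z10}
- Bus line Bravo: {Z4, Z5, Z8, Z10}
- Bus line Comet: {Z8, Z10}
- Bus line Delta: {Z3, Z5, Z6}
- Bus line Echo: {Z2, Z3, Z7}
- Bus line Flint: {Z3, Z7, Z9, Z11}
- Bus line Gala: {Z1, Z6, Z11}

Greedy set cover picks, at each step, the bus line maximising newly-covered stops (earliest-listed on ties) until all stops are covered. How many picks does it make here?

5

Greedy: pick Atlas (covers 4 new) → pick Flint (covers 3 new) → pick Bravo (covers 2 new) → pick Echo (covers 1 new) → pick Gala (covers 1 new). Total picks: 5.
(The true minimum cover uses only 4 bus lines, so greedy is not optimal here.)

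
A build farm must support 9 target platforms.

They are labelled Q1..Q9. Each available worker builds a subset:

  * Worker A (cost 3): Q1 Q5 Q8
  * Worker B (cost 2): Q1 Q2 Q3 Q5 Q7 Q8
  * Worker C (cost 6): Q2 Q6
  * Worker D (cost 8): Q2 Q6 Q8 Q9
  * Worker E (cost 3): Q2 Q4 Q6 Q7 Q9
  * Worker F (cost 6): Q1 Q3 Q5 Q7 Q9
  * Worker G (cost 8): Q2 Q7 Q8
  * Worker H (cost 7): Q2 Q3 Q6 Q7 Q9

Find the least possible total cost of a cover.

B, E together cover every platform (B ∪ E = {Q1, Q2, Q3, Q4, Q5, Q6, Q7, Q8, Q9}); total cost 2 + 3 = 5.
No covering selection has total cost below 5.

5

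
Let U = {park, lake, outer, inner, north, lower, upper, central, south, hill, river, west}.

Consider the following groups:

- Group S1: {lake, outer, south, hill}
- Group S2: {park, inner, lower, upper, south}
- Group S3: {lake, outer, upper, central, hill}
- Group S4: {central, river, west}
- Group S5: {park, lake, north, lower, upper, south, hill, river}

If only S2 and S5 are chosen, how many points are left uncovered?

3

Union of S2, S5 = {park, lake, inner, north, lower, upper, south, hill, river}.
Not covered: outer, central, west — 3 points.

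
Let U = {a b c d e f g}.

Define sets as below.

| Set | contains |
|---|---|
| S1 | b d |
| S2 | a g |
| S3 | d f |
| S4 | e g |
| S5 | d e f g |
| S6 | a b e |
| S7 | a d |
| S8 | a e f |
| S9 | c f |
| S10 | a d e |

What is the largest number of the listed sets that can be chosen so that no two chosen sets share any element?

S1, S2, S9 are pairwise disjoint (S1={b,d}; S2={a,g}; S9={c,f}).
Every remaining set overlaps one of these, and no 4 of the listed sets are pairwise disjoint, so 3 is the maximum.

3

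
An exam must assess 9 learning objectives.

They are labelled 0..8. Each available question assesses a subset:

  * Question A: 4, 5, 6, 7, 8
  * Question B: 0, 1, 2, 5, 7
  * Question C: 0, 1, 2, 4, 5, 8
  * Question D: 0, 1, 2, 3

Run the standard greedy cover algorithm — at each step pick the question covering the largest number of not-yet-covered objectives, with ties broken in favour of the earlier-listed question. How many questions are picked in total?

3

Greedy: pick C (covers 6 new) → pick A (covers 2 new) → pick D (covers 1 new). Total picks: 3.
(The true minimum cover uses only 2 questions, so greedy is not optimal here.)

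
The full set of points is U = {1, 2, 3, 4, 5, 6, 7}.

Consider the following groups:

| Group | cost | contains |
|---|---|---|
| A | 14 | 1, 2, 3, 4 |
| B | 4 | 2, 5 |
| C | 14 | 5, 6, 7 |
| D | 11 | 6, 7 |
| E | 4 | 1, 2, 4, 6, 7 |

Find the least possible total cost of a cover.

22

A, B, E together cover every point (A ∪ B ∪ E = {1, 2, 3, 4, 5, 6, 7}); total cost 14 + 4 + 4 = 22.
No covering selection has total cost below 22.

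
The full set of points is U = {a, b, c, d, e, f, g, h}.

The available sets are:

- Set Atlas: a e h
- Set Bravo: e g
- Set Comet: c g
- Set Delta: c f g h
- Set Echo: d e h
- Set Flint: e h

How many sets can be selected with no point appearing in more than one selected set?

2

Comet, Echo are pairwise disjoint (Comet={c,g}; Echo={d,e,h}).
Every remaining set overlaps one of these, and no 3 of the listed sets are pairwise disjoint, so 2 is the maximum.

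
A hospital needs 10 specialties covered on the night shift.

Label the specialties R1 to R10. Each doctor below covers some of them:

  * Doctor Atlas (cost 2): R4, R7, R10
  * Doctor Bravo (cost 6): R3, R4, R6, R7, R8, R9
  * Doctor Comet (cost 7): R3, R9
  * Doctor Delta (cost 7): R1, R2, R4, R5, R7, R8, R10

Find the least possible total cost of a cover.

Bravo, Delta together cover every specialty (Bravo ∪ Delta = {R1, R2, R3, R4, R5, R6, R7, R8, R9, R10}); total cost 6 + 7 = 13.
The greedy pick Atlas, Bravo, Delta costs 15; no covering selection beats 13.

13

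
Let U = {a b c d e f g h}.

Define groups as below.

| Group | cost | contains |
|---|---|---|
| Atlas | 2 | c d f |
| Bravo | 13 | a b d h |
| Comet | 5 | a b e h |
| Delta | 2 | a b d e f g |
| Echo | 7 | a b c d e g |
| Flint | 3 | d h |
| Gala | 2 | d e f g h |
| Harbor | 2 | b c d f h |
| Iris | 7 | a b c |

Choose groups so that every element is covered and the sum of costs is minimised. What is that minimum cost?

Delta, Harbor together cover every element (Delta ∪ Harbor = {a, b, c, d, e, f, g, h}); total cost 2 + 2 = 4.
No covering selection has total cost below 4.

4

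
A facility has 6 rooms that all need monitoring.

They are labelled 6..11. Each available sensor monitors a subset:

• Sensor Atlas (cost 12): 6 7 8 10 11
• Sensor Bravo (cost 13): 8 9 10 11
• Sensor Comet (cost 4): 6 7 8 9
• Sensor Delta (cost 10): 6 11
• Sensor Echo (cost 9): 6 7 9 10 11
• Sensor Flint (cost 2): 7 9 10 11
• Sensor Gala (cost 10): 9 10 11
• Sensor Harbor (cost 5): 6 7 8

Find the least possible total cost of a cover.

Comet, Flint together cover every room (Comet ∪ Flint = {6, 7, 8, 9, 10, 11}); total cost 4 + 2 = 6.
No covering selection has total cost below 6.

6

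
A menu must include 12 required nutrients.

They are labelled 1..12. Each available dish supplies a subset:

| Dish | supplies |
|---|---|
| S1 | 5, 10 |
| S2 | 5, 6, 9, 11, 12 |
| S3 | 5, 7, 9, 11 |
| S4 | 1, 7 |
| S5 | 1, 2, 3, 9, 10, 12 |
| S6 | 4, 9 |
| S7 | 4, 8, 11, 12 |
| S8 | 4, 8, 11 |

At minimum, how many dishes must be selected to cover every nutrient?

S2 and S4 and S5 and S7 together: S2 ∪ S4 ∪ S5 ∪ S7 = {1, 2, 3, 4, 5, 6, 7, 8, 9, 10, 11, 12} — every nutrient is covered.
No 3 of the 8 dishes cover everything (all 56 combinations miss at least one nutrient), so 4 is optimal.

4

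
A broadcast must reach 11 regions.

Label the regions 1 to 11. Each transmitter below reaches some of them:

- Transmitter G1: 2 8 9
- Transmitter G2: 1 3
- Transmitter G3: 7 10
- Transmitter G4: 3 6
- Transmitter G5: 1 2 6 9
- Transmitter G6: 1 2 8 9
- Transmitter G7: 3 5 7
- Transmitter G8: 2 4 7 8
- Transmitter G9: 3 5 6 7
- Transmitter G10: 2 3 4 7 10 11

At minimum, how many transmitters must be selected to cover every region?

G6 and G9 and G10 together: G6 ∪ G9 ∪ G10 = {1, 2, 3, 4, 5, 6, 7, 8, 9, 10, 11} — every region is covered.
Only G10 contains 11, so G10 is forced; the remaining 5 regions need at least 2 more transmitters (each remaining transmitter adds at most 3) — so at least 3 transmitters are needed, and 3 is optimal.

3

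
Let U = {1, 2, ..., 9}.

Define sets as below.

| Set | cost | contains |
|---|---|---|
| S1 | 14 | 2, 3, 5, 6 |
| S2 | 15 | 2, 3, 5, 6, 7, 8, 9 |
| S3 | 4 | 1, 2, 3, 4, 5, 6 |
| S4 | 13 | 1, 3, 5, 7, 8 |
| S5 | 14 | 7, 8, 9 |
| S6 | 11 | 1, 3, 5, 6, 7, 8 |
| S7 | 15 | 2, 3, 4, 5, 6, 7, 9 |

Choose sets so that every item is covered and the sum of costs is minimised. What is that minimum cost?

18

S3, S5 together cover every item (S3 ∪ S5 = {1, 2, 3, 4, 5, 6, 7, 8, 9}); total cost 4 + 14 = 18.
No covering selection has total cost below 18.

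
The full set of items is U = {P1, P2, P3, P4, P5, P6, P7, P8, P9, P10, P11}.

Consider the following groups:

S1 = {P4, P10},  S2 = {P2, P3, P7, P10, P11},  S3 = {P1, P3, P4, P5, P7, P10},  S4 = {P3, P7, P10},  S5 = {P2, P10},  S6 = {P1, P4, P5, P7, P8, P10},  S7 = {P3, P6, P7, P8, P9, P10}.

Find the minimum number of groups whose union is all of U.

3

S2, S6, and S7 cover everything between them: the union {P1, P2, P3, P4, P5, P6, P7, P8, P9, P10, P11} is all of U.
Only S7 contains P6, so S7 is forced; the remaining 5 items need at least 2 more groups (each remaining group adds at most 3) — so at least 3 groups are needed, and 3 is optimal.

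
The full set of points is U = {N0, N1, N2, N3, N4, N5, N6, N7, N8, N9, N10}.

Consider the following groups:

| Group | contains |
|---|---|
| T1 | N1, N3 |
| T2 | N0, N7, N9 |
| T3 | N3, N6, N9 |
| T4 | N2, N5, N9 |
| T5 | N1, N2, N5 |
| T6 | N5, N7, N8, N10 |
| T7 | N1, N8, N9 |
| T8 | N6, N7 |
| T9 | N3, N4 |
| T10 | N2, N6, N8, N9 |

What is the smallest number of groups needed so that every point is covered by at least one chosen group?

T2, T5, T6, T8, and T9 cover everything between them: the union {N0, N1, N2, N3, N4, N5, N6, N7, N8, N9, N10} is all of U.
No 4 of the 10 groups cover everything (all 210 combinations miss at least one point), so 5 is optimal.

5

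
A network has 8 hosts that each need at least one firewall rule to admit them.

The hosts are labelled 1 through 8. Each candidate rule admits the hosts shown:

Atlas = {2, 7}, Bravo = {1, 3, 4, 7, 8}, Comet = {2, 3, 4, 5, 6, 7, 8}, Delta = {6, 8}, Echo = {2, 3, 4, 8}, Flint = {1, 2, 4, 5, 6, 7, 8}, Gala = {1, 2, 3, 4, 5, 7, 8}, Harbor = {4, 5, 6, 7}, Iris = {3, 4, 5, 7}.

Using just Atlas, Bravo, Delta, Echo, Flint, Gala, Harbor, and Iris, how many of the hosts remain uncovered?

Union of Atlas, Bravo, Delta, Echo, Flint, Gala, Harbor, Iris = {1, 2, 3, 4, 5, 6, 7, 8} — that's every host, so 0 are uncovered.

0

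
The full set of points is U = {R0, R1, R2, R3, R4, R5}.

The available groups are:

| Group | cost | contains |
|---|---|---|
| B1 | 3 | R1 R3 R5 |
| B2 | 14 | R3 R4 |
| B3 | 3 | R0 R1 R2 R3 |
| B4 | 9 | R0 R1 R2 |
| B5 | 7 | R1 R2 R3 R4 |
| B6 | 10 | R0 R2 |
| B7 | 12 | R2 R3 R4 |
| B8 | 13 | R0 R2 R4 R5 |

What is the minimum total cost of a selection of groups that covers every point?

B1, B3, B5 together cover every point (B1 ∪ B3 ∪ B5 = {R0, R1, R2, R3, R4, R5}); total cost 3 + 3 + 7 = 13.
No covering selection has total cost below 13.

13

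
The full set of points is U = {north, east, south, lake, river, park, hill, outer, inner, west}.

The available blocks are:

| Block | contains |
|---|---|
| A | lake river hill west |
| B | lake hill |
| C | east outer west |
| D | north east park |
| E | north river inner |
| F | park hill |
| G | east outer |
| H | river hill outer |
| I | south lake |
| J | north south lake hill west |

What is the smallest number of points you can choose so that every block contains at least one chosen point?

4

Take T = {east, south, hill, inner}. Each listed block contains at least one of these, so T is a hitting set of size 4.
The blocks C, E, F, I are pairwise disjoint, so any hitting set needs a separate point for each — at least 4. Hence 4 is optimal.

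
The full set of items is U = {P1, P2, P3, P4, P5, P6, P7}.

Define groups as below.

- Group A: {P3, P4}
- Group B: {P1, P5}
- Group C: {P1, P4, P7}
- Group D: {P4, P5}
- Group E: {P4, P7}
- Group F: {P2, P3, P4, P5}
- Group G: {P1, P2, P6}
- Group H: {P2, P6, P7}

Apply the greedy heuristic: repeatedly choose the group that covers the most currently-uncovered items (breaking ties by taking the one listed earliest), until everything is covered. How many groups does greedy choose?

3

Greedy: pick F (covers 4 new) → pick C (covers 2 new) → pick G (covers 1 new). Total picks: 3.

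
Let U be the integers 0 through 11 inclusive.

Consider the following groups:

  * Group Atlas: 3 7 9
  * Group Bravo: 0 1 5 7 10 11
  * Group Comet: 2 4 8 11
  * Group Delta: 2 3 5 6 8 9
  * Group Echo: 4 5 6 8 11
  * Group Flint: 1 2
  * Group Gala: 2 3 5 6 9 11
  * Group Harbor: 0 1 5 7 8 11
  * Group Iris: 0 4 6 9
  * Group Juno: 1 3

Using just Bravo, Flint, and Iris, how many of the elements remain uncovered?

Union of Bravo, Flint, Iris = {0, 1, 2, 4, 5, 6, 7, 9, 10, 11}.
Not covered: 3, 8 — 2 elements.

2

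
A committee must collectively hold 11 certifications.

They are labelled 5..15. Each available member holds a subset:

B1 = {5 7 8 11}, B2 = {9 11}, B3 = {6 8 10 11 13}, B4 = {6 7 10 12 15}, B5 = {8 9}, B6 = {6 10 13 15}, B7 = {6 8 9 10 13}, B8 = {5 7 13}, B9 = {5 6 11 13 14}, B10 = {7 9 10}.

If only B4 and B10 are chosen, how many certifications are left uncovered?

Union of B4, B10 = {6, 7, 9, 10, 12, 15}.
Not covered: 5, 8, 11, 13, 14 — 5 certifications.

5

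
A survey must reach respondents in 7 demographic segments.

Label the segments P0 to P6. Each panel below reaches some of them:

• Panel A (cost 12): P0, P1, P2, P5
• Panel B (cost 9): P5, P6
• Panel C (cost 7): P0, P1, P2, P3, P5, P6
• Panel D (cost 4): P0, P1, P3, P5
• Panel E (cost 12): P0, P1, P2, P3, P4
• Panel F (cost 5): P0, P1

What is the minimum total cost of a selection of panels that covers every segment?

19

C, E together cover every segment (C ∪ E = {P0, P1, P2, P3, P4, P5, P6}); total cost 7 + 12 = 19.
The greedy pick D, C, E costs 23; no covering selection beats 19.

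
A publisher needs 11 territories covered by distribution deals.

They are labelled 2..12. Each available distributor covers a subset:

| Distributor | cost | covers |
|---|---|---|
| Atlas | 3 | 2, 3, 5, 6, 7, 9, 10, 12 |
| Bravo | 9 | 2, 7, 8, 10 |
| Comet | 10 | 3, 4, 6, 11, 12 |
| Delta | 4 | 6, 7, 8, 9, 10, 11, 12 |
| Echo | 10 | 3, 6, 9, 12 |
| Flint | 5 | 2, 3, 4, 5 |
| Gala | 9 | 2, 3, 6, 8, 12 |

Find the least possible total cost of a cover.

9

Delta, Flint together cover every territory (Delta ∪ Flint = {2, 3, 4, 5, 6, 7, 8, 9, 10, 11, 12}); total cost 4 + 5 = 9.
The greedy pick Atlas, Delta, Flint costs 12; no covering selection beats 9.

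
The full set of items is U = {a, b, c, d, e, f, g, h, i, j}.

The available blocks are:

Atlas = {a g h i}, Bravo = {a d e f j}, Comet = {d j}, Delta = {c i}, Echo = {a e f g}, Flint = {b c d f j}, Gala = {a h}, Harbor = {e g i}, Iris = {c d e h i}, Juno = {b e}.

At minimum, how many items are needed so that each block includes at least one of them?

The 4 items {a, c, e, j} hit every block.
The blocks Comet, Delta, Gala, Juno are pairwise disjoint, so any hitting set needs a separate item for each — at least 4. Hence 4 is optimal.

4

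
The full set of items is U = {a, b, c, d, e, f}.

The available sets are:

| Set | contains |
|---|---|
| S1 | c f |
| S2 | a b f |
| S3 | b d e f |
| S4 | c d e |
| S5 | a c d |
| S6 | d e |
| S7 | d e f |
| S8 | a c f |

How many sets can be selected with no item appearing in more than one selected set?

S2, S4 are pairwise disjoint (S2={a,b,f}; S4={c,d,e}).
Every remaining set overlaps one of these, and no 3 of the listed sets are pairwise disjoint, so 2 is the maximum.

2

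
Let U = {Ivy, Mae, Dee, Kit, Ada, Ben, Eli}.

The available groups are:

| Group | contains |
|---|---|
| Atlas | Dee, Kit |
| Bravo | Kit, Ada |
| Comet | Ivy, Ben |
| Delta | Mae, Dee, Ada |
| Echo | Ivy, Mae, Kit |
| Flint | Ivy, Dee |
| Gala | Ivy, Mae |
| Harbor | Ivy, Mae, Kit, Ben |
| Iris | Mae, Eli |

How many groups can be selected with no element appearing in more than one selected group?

Atlas, Comet, Iris are pairwise disjoint (Atlas={Dee,Kit}; Comet={Ivy,Ben}; Iris={Mae,Eli}).
Every remaining group overlaps one of these, and no 4 of the listed groups are pairwise disjoint, so 3 is the maximum.

3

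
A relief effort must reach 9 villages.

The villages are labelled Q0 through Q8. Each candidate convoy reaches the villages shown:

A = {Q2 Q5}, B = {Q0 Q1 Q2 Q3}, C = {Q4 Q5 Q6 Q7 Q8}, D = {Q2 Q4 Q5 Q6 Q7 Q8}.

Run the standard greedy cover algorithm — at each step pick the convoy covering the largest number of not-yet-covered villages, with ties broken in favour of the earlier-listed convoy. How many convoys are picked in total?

Greedy: pick D (covers 6 new) → pick B (covers 3 new). Total picks: 2.

2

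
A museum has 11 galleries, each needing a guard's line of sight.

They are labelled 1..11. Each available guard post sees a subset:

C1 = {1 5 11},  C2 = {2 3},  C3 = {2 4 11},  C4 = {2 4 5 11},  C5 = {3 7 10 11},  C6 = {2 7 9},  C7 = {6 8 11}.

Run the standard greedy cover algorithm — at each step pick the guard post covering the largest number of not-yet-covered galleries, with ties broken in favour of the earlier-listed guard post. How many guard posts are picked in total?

5

Greedy: pick C4 (covers 4 new) → pick C5 (covers 3 new) → pick C7 (covers 2 new) → pick C1 (covers 1 new) → pick C6 (covers 1 new). Total picks: 5.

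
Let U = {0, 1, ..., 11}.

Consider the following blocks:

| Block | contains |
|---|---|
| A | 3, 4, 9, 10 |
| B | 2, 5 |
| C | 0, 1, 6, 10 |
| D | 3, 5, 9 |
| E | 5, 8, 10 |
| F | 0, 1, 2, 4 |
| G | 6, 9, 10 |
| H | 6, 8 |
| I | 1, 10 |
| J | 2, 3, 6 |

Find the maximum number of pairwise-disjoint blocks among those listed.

D, H, I are pairwise disjoint (D={3,5,9}; H={6,8}; I={1,10}).
Every remaining block overlaps one of these, and no 4 of the listed blocks are pairwise disjoint, so 3 is the maximum.

3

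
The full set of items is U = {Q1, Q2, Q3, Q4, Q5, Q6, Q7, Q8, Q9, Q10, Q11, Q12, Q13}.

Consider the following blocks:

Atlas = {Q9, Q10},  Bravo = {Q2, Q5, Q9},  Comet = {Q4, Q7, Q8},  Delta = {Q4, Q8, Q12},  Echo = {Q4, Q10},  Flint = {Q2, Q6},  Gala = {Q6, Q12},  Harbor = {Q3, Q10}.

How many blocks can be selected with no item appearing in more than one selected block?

4

Bravo, Comet, Gala, Harbor are pairwise disjoint (Bravo={Q2,Q5,Q9}; Comet={Q4,Q7,Q8}; Gala={Q6,Q12}; Harbor={Q3,Q10}).
Every remaining block overlaps one of these, and no 5 of the listed blocks are pairwise disjoint, so 4 is the maximum.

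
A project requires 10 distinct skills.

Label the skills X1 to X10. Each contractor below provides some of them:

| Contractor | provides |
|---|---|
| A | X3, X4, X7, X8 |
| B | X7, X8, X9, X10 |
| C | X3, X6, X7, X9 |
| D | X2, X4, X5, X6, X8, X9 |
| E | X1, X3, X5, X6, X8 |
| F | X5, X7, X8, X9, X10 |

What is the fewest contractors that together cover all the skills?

3

Take {D, E, F}. Their union is {X1, X2, X3, X4, X5, X6, X7, X8, X9, X10}, which is all 10 skills.
Only E contains X1, so E is forced; the remaining 5 skills need at least 2 more contractors (each remaining contractor adds at most 3) — so at least 3 contractors are needed, and 3 is optimal.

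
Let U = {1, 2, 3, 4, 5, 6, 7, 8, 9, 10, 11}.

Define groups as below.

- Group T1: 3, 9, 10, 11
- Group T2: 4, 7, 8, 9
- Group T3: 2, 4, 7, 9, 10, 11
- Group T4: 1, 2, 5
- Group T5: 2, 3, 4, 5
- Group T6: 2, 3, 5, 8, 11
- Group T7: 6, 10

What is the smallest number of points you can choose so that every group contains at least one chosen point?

3

H = {2, 9, 10} meets every group (each contains at least one member of H), and |H| = 3.
The groups T2, T4, T7 are pairwise disjoint, so any hitting set needs a separate point for each — at least 3. Hence 3 is optimal.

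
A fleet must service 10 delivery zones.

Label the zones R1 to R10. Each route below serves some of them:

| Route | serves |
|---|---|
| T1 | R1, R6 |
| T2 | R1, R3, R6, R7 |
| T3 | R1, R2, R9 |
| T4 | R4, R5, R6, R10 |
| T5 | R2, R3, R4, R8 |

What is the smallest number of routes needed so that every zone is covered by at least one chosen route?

4

T2 and T3 and T4 and T5 together: T2 ∪ T3 ∪ T4 ∪ T5 = {R1, R2, R3, R4, R5, R6, R7, R8, R9, R10} — every zone is covered.
No 3 of the 5 routes cover everything (all 10 combinations miss at least one zone), so 4 is optimal.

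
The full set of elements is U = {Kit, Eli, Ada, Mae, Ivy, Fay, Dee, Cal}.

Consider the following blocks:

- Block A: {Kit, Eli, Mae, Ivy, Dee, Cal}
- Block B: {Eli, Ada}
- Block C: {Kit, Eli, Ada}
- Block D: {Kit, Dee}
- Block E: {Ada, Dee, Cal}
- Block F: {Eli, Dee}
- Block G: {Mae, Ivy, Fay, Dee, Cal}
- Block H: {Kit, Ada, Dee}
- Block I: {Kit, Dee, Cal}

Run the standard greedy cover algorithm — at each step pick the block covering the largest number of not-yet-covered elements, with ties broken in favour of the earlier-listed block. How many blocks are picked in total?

Greedy: pick A (covers 6 new) → pick B (covers 1 new) → pick G (covers 1 new). Total picks: 3.
(The true minimum cover uses only 2 blocks, so greedy is not optimal here.)

3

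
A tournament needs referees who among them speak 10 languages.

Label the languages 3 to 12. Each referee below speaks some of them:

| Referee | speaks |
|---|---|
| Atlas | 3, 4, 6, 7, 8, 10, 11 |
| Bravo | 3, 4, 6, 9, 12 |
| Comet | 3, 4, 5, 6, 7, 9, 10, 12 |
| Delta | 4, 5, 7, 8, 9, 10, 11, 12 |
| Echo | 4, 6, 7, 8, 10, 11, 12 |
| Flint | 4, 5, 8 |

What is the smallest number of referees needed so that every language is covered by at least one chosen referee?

Take {Comet, Delta}. Their union is {3, 4, 5, 6, 7, 8, 9, 10, 11, 12}, which is all 10 languages.
No single referee has all 10 languages (the largest, Comet, has 8), so 2 is optimal.

2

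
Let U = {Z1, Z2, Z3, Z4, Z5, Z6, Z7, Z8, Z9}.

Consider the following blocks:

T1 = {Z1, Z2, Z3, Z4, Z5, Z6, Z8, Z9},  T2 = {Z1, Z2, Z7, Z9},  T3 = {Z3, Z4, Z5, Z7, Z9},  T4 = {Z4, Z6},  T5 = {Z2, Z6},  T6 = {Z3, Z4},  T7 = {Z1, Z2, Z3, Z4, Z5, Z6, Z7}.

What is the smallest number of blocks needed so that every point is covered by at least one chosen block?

T1 and T7 cover everything between them: the union {Z1, Z2, Z3, Z4, Z5, Z6, Z7, Z8, Z9} is all of U.
No single block has all 9 points (the largest, T1, has 8), so 2 is optimal.

2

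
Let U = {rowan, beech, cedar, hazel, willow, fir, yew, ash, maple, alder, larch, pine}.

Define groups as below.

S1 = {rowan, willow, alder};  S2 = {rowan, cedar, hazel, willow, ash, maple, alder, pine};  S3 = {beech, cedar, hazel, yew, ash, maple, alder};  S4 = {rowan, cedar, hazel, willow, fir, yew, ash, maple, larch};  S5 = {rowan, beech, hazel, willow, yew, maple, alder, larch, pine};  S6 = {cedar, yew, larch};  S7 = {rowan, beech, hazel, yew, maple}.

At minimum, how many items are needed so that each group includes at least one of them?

The 2 items {rowan, yew} hit every group.
The groups S1, S6 are pairwise disjoint, so any hitting set needs a separate item for each — at least 2. Hence 2 is optimal.

2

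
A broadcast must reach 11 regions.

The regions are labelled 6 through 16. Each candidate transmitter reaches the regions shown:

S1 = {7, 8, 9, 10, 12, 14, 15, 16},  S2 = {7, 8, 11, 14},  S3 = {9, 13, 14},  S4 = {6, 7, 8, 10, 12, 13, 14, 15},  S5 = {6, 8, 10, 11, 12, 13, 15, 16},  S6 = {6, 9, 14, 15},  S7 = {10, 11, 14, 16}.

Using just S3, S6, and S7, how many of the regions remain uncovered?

3

Union of S3, S6, S7 = {6, 9, 10, 11, 13, 14, 15, 16}.
Not covered: 7, 8, 12 — 3 regions.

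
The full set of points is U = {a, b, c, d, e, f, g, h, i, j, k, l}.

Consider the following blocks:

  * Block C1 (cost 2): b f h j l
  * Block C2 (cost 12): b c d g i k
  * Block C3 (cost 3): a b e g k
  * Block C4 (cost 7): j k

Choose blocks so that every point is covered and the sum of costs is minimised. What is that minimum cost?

17

C1, C2, C3 together cover every point (C1 ∪ C2 ∪ C3 = {a, b, c, d, e, f, g, h, i, j, k, l}); total cost 2 + 12 + 3 = 17.
No covering selection has total cost below 17.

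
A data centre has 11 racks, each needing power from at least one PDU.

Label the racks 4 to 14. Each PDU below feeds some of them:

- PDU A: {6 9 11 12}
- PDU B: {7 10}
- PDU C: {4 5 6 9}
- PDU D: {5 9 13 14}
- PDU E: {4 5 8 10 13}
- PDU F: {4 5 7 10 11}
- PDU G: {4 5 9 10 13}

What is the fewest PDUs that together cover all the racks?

4

A and D and E and F together: A ∪ D ∪ E ∪ F = {4, 5, 6, 7, 8, 9, 10, 11, 12, 13, 14} — every rack is covered.
No 3 of the 7 PDUs cover everything (all 35 combinations miss at least one rack), so 4 is optimal.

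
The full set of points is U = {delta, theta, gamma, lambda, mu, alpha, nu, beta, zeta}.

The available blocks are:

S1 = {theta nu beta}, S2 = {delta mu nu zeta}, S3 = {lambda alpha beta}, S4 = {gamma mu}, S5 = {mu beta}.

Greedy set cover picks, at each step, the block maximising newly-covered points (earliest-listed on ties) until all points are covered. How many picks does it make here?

Greedy: pick S2 (covers 4 new) → pick S3 (covers 3 new) → pick S1 (covers 1 new) → pick S4 (covers 1 new). Total picks: 4.

4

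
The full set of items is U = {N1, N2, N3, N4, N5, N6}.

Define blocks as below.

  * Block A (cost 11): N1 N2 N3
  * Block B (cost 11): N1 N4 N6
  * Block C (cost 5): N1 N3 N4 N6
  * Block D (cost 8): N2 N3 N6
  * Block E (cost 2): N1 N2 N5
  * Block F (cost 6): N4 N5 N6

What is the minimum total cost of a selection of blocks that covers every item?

C, E together cover every item (C ∪ E = {N1, N2, N3, N4, N5, N6}); total cost 5 + 2 = 7.
No covering selection has total cost below 7.

7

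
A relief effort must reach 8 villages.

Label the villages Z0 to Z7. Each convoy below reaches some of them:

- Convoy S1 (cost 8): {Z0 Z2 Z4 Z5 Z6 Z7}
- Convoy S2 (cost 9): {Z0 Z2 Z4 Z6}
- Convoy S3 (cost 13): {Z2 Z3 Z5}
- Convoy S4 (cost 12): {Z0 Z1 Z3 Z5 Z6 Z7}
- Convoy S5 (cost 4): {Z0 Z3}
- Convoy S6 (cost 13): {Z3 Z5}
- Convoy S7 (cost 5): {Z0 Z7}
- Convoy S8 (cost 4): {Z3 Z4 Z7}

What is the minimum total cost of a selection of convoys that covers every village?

20

S1, S4 together cover every village (S1 ∪ S4 = {Z0, Z1, Z2, Z3, Z4, Z5, Z6, Z7}); total cost 8 + 12 = 20.
The greedy pick S1, S5, S4 costs 24; no covering selection beats 20.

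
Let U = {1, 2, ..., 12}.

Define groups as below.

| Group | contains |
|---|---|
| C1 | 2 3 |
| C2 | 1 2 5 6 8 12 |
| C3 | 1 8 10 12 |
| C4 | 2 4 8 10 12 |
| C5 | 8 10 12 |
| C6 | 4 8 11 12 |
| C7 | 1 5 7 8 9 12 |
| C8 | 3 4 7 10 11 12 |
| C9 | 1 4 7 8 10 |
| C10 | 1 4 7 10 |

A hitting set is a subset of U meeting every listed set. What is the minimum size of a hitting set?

3

H = {2, 4, 8} meets every group (each contains at least one member of H), and |H| = 3.
No choice of 2 points meets every group, so 3 is the minimum.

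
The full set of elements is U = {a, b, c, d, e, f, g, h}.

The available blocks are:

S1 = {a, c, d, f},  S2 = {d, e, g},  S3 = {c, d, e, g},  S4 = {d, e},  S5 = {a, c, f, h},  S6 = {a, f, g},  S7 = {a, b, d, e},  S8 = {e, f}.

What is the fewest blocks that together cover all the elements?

3

Take {S5, S6, S7}. Their union is {a, b, c, d, e, f, g, h}, which is all 8 elements.
Only S7 contains b, so S7 is forced; the remaining 4 elements need at least 2 more blocks (each remaining block adds at most 3) — so at least 3 blocks are needed, and 3 is optimal.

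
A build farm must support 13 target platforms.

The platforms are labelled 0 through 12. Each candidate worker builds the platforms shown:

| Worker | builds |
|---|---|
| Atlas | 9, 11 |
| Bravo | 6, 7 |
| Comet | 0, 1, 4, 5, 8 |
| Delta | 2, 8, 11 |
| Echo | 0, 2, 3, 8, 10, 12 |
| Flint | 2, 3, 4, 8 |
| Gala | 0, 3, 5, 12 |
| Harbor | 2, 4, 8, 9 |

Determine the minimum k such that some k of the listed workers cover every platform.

Take {Atlas, Bravo, Comet, Echo}. Their union is {0, 1, 2, 3, 4, 5, 6, 7, 8, 9, 10, 11, 12}, which is all 13 platforms.
Only Echo contains 10, so Echo is forced; the remaining 7 platforms need at least 3 more workers (each remaining worker adds at most 3) — so at least 4 workers are needed, and 4 is optimal.

4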